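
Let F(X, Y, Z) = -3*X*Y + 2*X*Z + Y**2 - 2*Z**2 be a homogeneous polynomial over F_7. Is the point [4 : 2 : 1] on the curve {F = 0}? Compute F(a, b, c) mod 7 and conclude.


F(4,2,1) ≡ 0 (mod 7); P is on the curve.

Evaluate F(4, 2, 1) term-by-term (mod 7).
  -3*X*Y ↦ -3·4·2·1 = -24
  2*X*Z ↦ 2·4·1·1 = 8
  Y**2 ↦ 1·1·4·1 = 4
  -2*Z**2 ↦ -2·1·1·1 = -2
Sum: F(4, 2, 1) = (-24) + (8) + (4) + (-2) = -14.
Reducing mod 7: -14 ≡ 0 (mod 7).
Since F(a, b, c) ≡ 0 (mod 7), P lies on the curve.


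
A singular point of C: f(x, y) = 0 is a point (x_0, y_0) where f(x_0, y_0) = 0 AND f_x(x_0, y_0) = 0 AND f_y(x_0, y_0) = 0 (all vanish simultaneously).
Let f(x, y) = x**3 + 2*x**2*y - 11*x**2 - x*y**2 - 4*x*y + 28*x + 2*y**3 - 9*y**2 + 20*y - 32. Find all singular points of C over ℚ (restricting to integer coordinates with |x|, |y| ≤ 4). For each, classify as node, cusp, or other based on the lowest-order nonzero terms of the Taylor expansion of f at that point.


Singular points: {(2, 2)}; classification: node.

Compute partial derivatives:
  f_x = 3*x**2 + 4*x*y - 22*x - y**2 - 4*y + 28.
  f_y = 2*x**2 - 2*x*y - 4*x + 6*y**2 - 18*y + 20.
Scan x_0 ∈ {−4, ..., 4}. For each x_0, f_y(x_0, y) is a polynomial in y; find its integer roots y ∈ {−4, ..., 4}, then test f_x and f at those candidates.
  x = -4: f_y(-4, y) = 6*y**2 - 10*y + 68; no integer root y with |y| ≤ 4.
  x = -3: f_y(-3, y) = 6*y**2 - 12*y + 50; no integer root y with |y| ≤ 4.
  x = -2: f_y(-2, y) = 6*y**2 - 14*y + 36; no integer root y with |y| ≤ 4.
  x = -1: f_y(-1, y) = 6*y**2 - 16*y + 26; no integer root y with |y| ≤ 4.
  x = 0: f_y(0, y) = 6*y**2 - 18*y + 20; no integer root y with |y| ≤ 4.
  x = 1: f_y(1, y) = 6*y**2 - 20*y + 18; no integer root y with |y| ≤ 4.
  x = 2: f_y(2, y) = 6*y**2 - 22*y + 20; vanishes at y ∈ {2}. (2, 2): f_x = 0, f = 0 — SINGULAR.
  x = 3: f_y(3, y) = 6*y**2 - 24*y + 26; no integer root y with |y| ≤ 4.
  x = 4: f_y(4, y) = 6*y**2 - 26*y + 36; no integer root y with |y| ≤ 4.
Only singular point on the grid: (2, 2).
Classify: substitute x = 2 + u, y = 2 + v and expand: f = u**3 + 2*u**2*v - u**2 - u*v**2 + 2*v**3 + v**2.
No constant or linear terms (consistent with a singular point). Quadratic part: -u**2 + v**2. Cubic part: u**3 + 2*u**2*v - u*v**2 + 2*v**3.
The quadratic part v**2 - u**2 = (v − u)(v + u) splits into two distinct linear factors, so there are two distinct tangent lines y − 2 = ±(x − 2) — this is a node (ordinary double point).
Classification: node.


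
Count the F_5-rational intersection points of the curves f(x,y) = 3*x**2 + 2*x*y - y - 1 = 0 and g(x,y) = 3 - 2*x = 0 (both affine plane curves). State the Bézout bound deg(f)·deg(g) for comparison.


Common zeros: {(4, 4)}; count = 1; Bézout bound = 2.

deg(f) = 2, deg(g) = 1, so Bézout bound = 2.
Scan x ∈ F_5. For each x, list the y ∈ F_5 with f(x, y) ≡ 0 and those with g(x, y) ≡ 0 (mod 5); the common zeros in that column are the intersection.
  x = 0: f ≡ 0 at y ∈ {4}; g ≡ 0 at y ∈ ∅; common: ∅.
  x = 1: f ≡ 0 at y ∈ {3}; g ≡ 0 at y ∈ ∅; common: ∅.
  x = 2: f ≡ 0 at y ∈ {3}; g ≡ 0 at y ∈ ∅; common: ∅.
  x = 3: f ≡ 0 at y ∈ ∅; g ≡ 0 at y ∈ ∅; common: ∅.
  x = 4: f ≡ 0 at y ∈ {4}; g ≡ 0 at y ∈ {0, 1, 2, 3, 4}; common: {4}.
Collecting: common zeros = {(4, 4)}, so the count is 1.
Comparison with the Bézout bound: 1 ≤ 2 = deg(f)·deg(g), as expected for curves with no common component (the affine F_5-count falls short of the bound because intersections may lie at infinity, over extension fields, or carry multiplicity).


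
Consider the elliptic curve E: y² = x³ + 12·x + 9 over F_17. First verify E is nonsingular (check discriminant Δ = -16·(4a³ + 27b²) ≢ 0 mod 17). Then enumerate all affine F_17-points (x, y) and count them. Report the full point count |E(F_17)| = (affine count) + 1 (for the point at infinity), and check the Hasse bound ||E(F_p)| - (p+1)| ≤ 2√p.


Affine points = {(0, 3), (0, 14), (3, 2), (3, 15), (4, 6), (4, 11), (6, 5), (6, 12), (9, 8), (9, 9), (13, 4), (13, 13), (16, 8), (16, 9)}; affine count = 14; |E(F_17)| = 15.

Discriminant check: Δ ∝ 4a³ + 27b² = 4·12³ + 27·9² = 4·1728 + 27·81 ≡ 4 (mod 17). Nonzero ⇒ E is nonsingular.
For each x ∈ F_17, compute rhs = x³ + 12·x + 9 mod 17, then count y ∈ F_17 with y² ≡ rhs.
  x = 0: rhs = 9, matching y values: 3, 14 (2 points).
  x = 1: rhs = 5, matching y values: none (0 points).
  x = 2: rhs = 7, matching y values: none (0 points).
  x = 3: rhs = 4, matching y values: 2, 15 (2 points).
  x = 4: rhs = 2, matching y values: 6, 11 (2 points).
  x = 5: rhs = 7, matching y values: none (0 points).
  x = 6: rhs = 8, matching y values: 5, 12 (2 points).
  x = 7: rhs = 11, matching y values: none (0 points).
  x = 8: rhs = 5, matching y values: none (0 points).
  x = 9: rhs = 13, matching y values: 8, 9 (2 points).
  x = 10: rhs = 7, matching y values: none (0 points).
  x = 11: rhs = 10, matching y values: none (0 points).
  x = 12: rhs = 11, matching y values: none (0 points).
  x = 13: rhs = 16, matching y values: 4, 13 (2 points).
  x = 14: rhs = 14, matching y values: none (0 points).
  x = 15: rhs = 11, matching y values: none (0 points).
  x = 16: rhs = 13, matching y values: 8, 9 (2 points).
Total affine count: 14.
Full point count |E(F_17)| = 14 + 1 = 15.
Hasse bound: |15 − (17+1)| = |-3| = 3 ≤ 2√17 ≈ 8.2462 ✓.


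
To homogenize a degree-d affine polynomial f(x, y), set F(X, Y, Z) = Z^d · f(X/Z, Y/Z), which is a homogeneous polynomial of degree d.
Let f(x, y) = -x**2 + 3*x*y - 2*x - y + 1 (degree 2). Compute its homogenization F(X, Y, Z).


F(X, Y, Z) = -X**2 + 3*X*Y - 2*X*Z - Y*Z + Z**2

deg(f) = 2.
Substitute x = X/Z, y = Y/Z into f, then multiply by Z^2.
  monomial -1·x^2·y^0 ↦ -1·X^2·Y^0·Z^0.
  monomial 3·x^1·y^1 ↦ 3·X^1·Y^1·Z^0.
  monomial -2·x^1·y^0 ↦ -2·X^1·Y^0·Z^1.
  monomial -1·x^0·y^1 ↦ -1·X^0·Y^1·Z^1.
  monomial 1·x^0·y^0 ↦ 1·X^0·Y^0·Z^2.
Collecting: F(X, Y, Z) = -X**2 + 3*X*Y - 2*X*Z - Y*Z + Z**2.


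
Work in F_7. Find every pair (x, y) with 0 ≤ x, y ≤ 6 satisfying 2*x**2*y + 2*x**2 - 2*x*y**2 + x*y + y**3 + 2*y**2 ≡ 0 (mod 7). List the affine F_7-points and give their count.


Affine F_7-points: {(0, 0), (0, 5), (2, 2), (2, 5), (4, 1), (5, 1), (5, 6), (6, 2)}; count = 8.

For each of the 49 pairs (x, y) ∈ F_7², evaluate f(x, y) mod 7. Record the zeros.
  x = 0: [0↦0, 1↦3, 2↦2, 3↦3, 4↦5, 5↦0, 6↦1]  zeros at y ∈ {0, 5}
  x = 1: [0↦2, 1↦6, 2↦2, 3↦3, 4↦1, 5↦2, 6↦5]  zeros at y ∈ ∅
  x = 2: [0↦1, 1↦3, 2↦0, 3↦5, 4↦3, 5↦0, 6↦2]  zeros at y ∈ {2, 5}
  x = 3: [0↦4, 1↦1, 2↦3, 3↦2, 4↦4, 5↦1, 6↦6]  zeros at y ∈ ∅
  x = 4: [0↦4, 1↦0, 2↦4, 3↦1, 4↦4, 5↦5, 6↦3]  zeros at y ∈ {1}
  x = 5: [0↦1, 1↦0, 2↦3, 3↦2, 4↦3, 5↦5, 6↦0]  zeros at y ∈ {1, 6}
  x = 6: [0↦2, 1↦1, 2↦0, 3↦5, 4↦1, 5↦1, 6↦4]  zeros at y ∈ {2}
Collecting zeros: affine points = {(0, 0), (0, 5), (2, 2), (2, 5), (4, 1), (5, 1), (5, 6), (6, 2)}.
Total count |C(F_7)_aff| = 8.


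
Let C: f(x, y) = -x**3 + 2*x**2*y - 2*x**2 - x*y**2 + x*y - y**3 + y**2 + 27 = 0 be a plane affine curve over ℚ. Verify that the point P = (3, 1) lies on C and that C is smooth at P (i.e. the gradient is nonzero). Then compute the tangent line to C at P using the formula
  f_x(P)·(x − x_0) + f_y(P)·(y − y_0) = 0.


Tangent line at P: -27*x + 14*y + 67 = 0.

Step 1: f(3, 1) = 0, so P lies on C.
Step 2: partial derivatives
  f_x(x, y) = -3*x**2 + 4*x*y - 4*x - y**2 + y, f_y(x, y) = 2*x**2 - 2*x*y + x - 3*y**2 + 2*y.
  f_x(P) = -27, f_y(P) = 14 (gradient nonzero, so P is smooth).
Step 3: tangent line at P: -27·(x − 3) + 14·(y − 1) = 0.
Expanding: -27*x + 14*y + 67 = 0.


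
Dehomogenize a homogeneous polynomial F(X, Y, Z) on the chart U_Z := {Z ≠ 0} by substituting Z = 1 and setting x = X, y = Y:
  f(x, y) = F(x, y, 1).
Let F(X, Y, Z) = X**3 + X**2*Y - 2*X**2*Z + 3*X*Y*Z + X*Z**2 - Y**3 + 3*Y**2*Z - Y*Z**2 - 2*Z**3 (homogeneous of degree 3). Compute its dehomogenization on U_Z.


f(x, y) = x**3 + x**2*y - 2*x**2 + 3*x*y + x - y**3 + 3*y**2 - y - 2

On U_Z we set Z = 1. Each monomial c·X^i·Y^j·Z^k in F becomes c·x^i·y^j·1^k = c·x^i·y^j.
Substituting Z = 1: F(X, Y, 1) = x**3 + x**2*y - 2*x**2 + 3*x*y + x - y**3 + 3*y**2 - y - 2.
Note: deg(f) ≤ deg(F) = 3; strict inequality happens when F is divisible by Z (lost terms).


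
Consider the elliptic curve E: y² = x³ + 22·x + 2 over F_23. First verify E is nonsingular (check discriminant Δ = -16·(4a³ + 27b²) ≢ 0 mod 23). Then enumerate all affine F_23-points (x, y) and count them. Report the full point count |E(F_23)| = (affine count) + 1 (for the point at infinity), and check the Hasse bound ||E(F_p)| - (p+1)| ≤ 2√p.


Affine points = {(0, 5), (0, 18), (1, 5), (1, 18), (2, 10), (2, 13), (3, 7), (3, 16), (4, 4), (4, 19), (7, 4), (7, 19), (8, 0), (9, 3), (9, 20), (10, 7), (10, 16), (12, 4), (12, 19), (13, 1), (13, 22), (14, 8), (14, 15), (15, 2), (15, 21), (20, 1), (20, 22), (22, 5), (22, 18)}; affine count = 29; |E(F_23)| = 30.

Discriminant check: Δ ∝ 4a³ + 27b² = 4·22³ + 27·2² = 4·10648 + 27·4 ≡ 12 (mod 23). Nonzero ⇒ E is nonsingular.
For each x ∈ F_23, compute rhs = x³ + 22·x + 2 mod 23, then count y ∈ F_23 with y² ≡ rhs.
  x = 0: rhs = 2, matching y values: 5, 18 (2 points).
  x = 1: rhs = 2, matching y values: 5, 18 (2 points).
  x = 2: rhs = 8, matching y values: 10, 13 (2 points).
  x = 3: rhs = 3, matching y values: 7, 16 (2 points).
  x = 4: rhs = 16, matching y values: 4, 19 (2 points).
  x = 5: rhs = 7, matching y values: none (0 points).
  x = 6: rhs = 5, matching y values: none (0 points).
  x = 7: rhs = 16, matching y values: 4, 19 (2 points).
  x = 8: rhs = 0, matching y values: 0 (1 points).
  x = 9: rhs = 9, matching y values: 3, 20 (2 points).
  x = 10: rhs = 3, matching y values: 7, 16 (2 points).
  x = 11: rhs = 11, matching y values: none (0 points).
  x = 12: rhs = 16, matching y values: 4, 19 (2 points).
  x = 13: rhs = 1, matching y values: 1, 22 (2 points).
  x = 14: rhs = 18, matching y values: 8, 15 (2 points).
  x = 15: rhs = 4, matching y values: 2, 21 (2 points).
  x = 16: rhs = 11, matching y values: none (0 points).
  x = 17: rhs = 22, matching y values: none (0 points).
  x = 18: rhs = 20, matching y values: none (0 points).
  x = 19: rhs = 11, matching y values: none (0 points).
  x = 20: rhs = 1, matching y values: 1, 22 (2 points).
  x = 21: rhs = 19, matching y values: none (0 points).
  x = 22: rhs = 2, matching y values: 5, 18 (2 points).
Total affine count: 29.
Full point count |E(F_23)| = 29 + 1 = 30.
Hasse bound: |30 − (23+1)| = |6| = 6 ≤ 2√23 ≈ 9.5917 ✓.


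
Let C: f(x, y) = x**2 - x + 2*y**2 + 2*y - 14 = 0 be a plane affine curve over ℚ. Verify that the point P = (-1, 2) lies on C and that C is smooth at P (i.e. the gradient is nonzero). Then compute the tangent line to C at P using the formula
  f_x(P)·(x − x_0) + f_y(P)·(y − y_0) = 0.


Tangent line at P: -3*x + 10*y - 23 = 0.

Step 1: f(-1, 2) = 0, so P lies on C.
Step 2: partial derivatives
  f_x(x, y) = 2*x - 1, f_y(x, y) = 4*y + 2.
  f_x(P) = -3, f_y(P) = 10 (gradient nonzero, so P is smooth).
Step 3: tangent line at P: -3·(x − -1) + 10·(y − 2) = 0.
Expanding: -3*x + 10*y - 23 = 0.


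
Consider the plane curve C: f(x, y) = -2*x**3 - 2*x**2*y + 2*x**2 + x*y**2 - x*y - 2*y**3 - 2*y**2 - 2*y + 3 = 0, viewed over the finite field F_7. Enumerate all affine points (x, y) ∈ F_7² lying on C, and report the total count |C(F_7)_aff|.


Affine F_7-points: {(1, 4), (2, 5), (3, 2), (3, 3), (3, 6), (4, 5), (5, 2), (6, 0)}; count = 8.

For each of the 49 pairs (x, y) ∈ F_7², evaluate f(x, y) mod 7. Record the zeros.
  x = 0: [0↦3, 1↦4, 2↦3, 3↦2, 4↦3, 5↦1, 6↦5]  zeros at y ∈ ∅
  x = 1: [0↦3, 1↦2, 2↦1, 3↦2, 4↦0, 5↦4, 6↦2]  zeros at y ∈ {4}
  x = 2: [0↦2, 1↦2, 2↦4, 3↦3, 4↦1, 5↦0, 6↦2]  zeros at y ∈ {5}
  x = 3: [0↦2, 1↦6, 2↦0, 3↦0, 4↦1, 5↦5, 6↦0]  zeros at y ∈ {2, 3, 6}
  x = 4: [0↦5, 1↦2, 2↦5, 3↦2, 4↦2, 5↦0, 6↦5]  zeros at y ∈ {5}
  x = 5: [0↦6, 1↦6, 2↦0, 3↦4, 4↦6, 5↦1, 6↦5]  zeros at y ∈ {2}
  x = 6: [0↦0, 1↦6, 2↦1, 3↦1, 4↦1, 5↦3, 6↦2]  zeros at y ∈ {0}
Collecting zeros: affine points = {(1, 4), (2, 5), (3, 2), (3, 3), (3, 6), (4, 5), (5, 2), (6, 0)}.
Total count |C(F_7)_aff| = 8.


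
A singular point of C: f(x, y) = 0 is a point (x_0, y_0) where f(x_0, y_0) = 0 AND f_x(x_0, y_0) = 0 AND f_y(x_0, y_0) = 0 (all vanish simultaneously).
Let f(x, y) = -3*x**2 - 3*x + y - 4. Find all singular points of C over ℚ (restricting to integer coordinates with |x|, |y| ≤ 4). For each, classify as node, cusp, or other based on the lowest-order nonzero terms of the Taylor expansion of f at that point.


No singular points in the scanned grid; C is smooth there.

Compute partial derivatives:
  f_x = -6*x - 3.
  f_y = 1.
f_y = 1 is a nonzero constant, so f_y never vanishes: no point (x, y) can satisfy f = f_x = f_y = 0. In particular no (x, y) ∈ {−4, ..., 4}² is singular; the curve is smooth.


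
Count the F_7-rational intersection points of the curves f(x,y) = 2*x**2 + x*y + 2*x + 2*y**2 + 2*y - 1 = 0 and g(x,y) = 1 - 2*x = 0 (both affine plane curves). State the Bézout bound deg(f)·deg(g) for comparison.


Common zeros: {(4, 5), (4, 6)}; count = 2; Bézout bound = 2.

deg(f) = 2, deg(g) = 1, so Bézout bound = 2.
Scan x ∈ F_7. For each x, list the y ∈ F_7 with f(x, y) ≡ 0 and those with g(x, y) ≡ 0 (mod 7); the common zeros in that column are the intersection.
  x = 0: f ≡ 0 at y ∈ ∅; g ≡ 0 at y ∈ ∅; common: ∅.
  x = 1: f ≡ 0 at y ∈ ∅; g ≡ 0 at y ∈ ∅; common: ∅.
  x = 2: f ≡ 0 at y ∈ ∅; g ≡ 0 at y ∈ ∅; common: ∅.
  x = 3: f ≡ 0 at y ∈ {3, 5}; g ≡ 0 at y ∈ ∅; common: ∅.
  x = 4: f ≡ 0 at y ∈ {5, 6}; g ≡ 0 at y ∈ {0, 1, 2, 3, 4, 5, 6}; common: {5, 6}.
  x = 5: f ≡ 0 at y ∈ {3, 4}; g ≡ 0 at y ∈ ∅; common: ∅.
  x = 6: f ≡ 0 at y ∈ {4, 6}; g ≡ 0 at y ∈ ∅; common: ∅.
Collecting: common zeros = {(4, 5), (4, 6)}, so the count is 2.
Comparison with the Bézout bound: 2 ≤ 2 = deg(f)·deg(g), as expected for curves with no common component (the bound is attained).


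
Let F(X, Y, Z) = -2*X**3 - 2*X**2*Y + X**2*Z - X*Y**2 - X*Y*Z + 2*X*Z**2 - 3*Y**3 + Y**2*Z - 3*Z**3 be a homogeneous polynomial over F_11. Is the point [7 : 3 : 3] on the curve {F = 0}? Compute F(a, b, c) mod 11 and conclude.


F(7,3,3) ≡ 0 (mod 11); P is on the curve.

Evaluate F(7, 3, 3) term-by-term (mod 11).
  -2*X**3 ↦ -2·343·1·1 = -686
  -2*X**2*Y ↦ -2·49·3·1 = -294
  X**2*Z ↦ 1·49·1·3 = 147
  -X*Y**2 ↦ -1·7·9·1 = -63
  -X*Y*Z ↦ -1·7·3·3 = -63
  2*X*Z**2 ↦ 2·7·1·9 = 126
  -3*Y**3 ↦ -3·1·27·1 = -81
  Y**2*Z ↦ 1·1·9·3 = 27
  -3*Z**3 ↦ -3·1·1·27 = -81
Sum: F(7, 3, 3) = (-686) + (-294) + (147) + (-63) + (-63) + (126) + (-81) + (27) + (-81) = -968.
Reducing mod 11: -968 ≡ 0 (mod 11).
Since F(a, b, c) ≡ 0 (mod 11), P lies on the curve.


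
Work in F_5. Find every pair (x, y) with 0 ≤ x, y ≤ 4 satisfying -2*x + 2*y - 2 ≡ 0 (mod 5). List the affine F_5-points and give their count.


Affine F_5-points: {(0, 1), (1, 2), (2, 3), (3, 4), (4, 0)}; count = 5.

For each of the 25 pairs (x, y) ∈ F_5², evaluate f(x, y) mod 5. Record the zeros.
  x = 0: [0↦3, 1↦0, 2↦2, 3↦4, 4↦1]  zeros at y ∈ {1}
  x = 1: [0↦1, 1↦3, 2↦0, 3↦2, 4↦4]  zeros at y ∈ {2}
  x = 2: [0↦4, 1↦1, 2↦3, 3↦0, 4↦2]  zeros at y ∈ {3}
  x = 3: [0↦2, 1↦4, 2↦1, 3↦3, 4↦0]  zeros at y ∈ {4}
  x = 4: [0↦0, 1↦2, 2↦4, 3↦1, 4↦3]  zeros at y ∈ {0}
Collecting zeros: affine points = {(0, 1), (1, 2), (2, 3), (3, 4), (4, 0)}.
Total count |C(F_5)_aff| = 5.


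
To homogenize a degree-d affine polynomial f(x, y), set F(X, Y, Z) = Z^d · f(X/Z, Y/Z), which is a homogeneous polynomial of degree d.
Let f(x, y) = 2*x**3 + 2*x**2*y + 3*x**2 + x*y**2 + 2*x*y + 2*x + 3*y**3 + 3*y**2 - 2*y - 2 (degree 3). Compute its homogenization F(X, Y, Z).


F(X, Y, Z) = 2*X**3 + 2*X**2*Y + 3*X**2*Z + X*Y**2 + 2*X*Y*Z + 2*X*Z**2 + 3*Y**3 + 3*Y**2*Z - 2*Y*Z**2 - 2*Z**3

deg(f) = 3.
Substitute x = X/Z, y = Y/Z into f, then multiply by Z^3.
  monomial 2·x^3·y^0 ↦ 2·X^3·Y^0·Z^0.
  monomial 2·x^2·y^1 ↦ 2·X^2·Y^1·Z^0.
  monomial 3·x^2·y^0 ↦ 3·X^2·Y^0·Z^1.
  monomial 1·x^1·y^2 ↦ 1·X^1·Y^2·Z^0.
  monomial 2·x^1·y^1 ↦ 2·X^1·Y^1·Z^1.
  monomial 2·x^1·y^0 ↦ 2·X^1·Y^0·Z^2.
  monomial 3·x^0·y^3 ↦ 3·X^0·Y^3·Z^0.
  monomial 3·x^0·y^2 ↦ 3·X^0·Y^2·Z^1.
  monomial -2·x^0·y^1 ↦ -2·X^0·Y^1·Z^2.
  monomial -2·x^0·y^0 ↦ -2·X^0·Y^0·Z^3.
Collecting: F(X, Y, Z) = 2*X**3 + 2*X**2*Y + 3*X**2*Z + X*Y**2 + 2*X*Y*Z + 2*X*Z**2 + 3*Y**3 + 3*Y**2*Z - 2*Y*Z**2 - 2*Z**3.


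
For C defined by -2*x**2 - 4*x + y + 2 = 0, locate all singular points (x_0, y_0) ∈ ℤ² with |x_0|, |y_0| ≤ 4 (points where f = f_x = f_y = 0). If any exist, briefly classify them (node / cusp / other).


No singular points in the scanned grid; C is smooth there.

Compute partial derivatives:
  f_x = -4*x - 4.
  f_y = 1.
f_y = 1 is a nonzero constant, so f_y never vanishes: no point (x, y) can satisfy f = f_x = f_y = 0. In particular no (x, y) ∈ {−4, ..., 4}² is singular; the curve is smooth.


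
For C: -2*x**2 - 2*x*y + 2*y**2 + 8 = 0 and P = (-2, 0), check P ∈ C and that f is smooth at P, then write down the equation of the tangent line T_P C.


Tangent line at P: 8*x + 4*y + 16 = 0.

Step 1: f(-2, 0) = 0, so P lies on C.
Step 2: partial derivatives
  f_x(x, y) = -4*x - 2*y, f_y(x, y) = -2*x + 4*y.
  f_x(P) = 8, f_y(P) = 4 (gradient nonzero, so P is smooth).
Step 3: tangent line at P: 8·(x − -2) + 4·(y − 0) = 0.
Expanding: 8*x + 4*y + 16 = 0.


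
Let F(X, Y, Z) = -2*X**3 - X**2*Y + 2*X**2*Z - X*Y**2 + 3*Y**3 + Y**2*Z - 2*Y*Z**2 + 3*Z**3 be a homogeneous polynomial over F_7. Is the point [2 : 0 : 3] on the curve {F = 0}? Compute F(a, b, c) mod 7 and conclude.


F(2,0,3) ≡ 5 (mod 7); P is NOT on the curve.

Evaluate F(2, 0, 3) term-by-term (mod 7).
  -2*X**3 ↦ -2·8·1·1 = -16
  -X**2*Y ↦ -1·4·0·1 = 0
  2*X**2*Z ↦ 2·4·1·3 = 24
  -X*Y**2 ↦ -1·2·0·1 = 0
  3*Y**3 ↦ 3·1·0·1 = 0
  Y**2*Z ↦ 1·1·0·3 = 0
  -2*Y*Z**2 ↦ -2·1·0·9 = 0
  3*Z**3 ↦ 3·1·1·27 = 81
Sum: F(2, 0, 3) = (-16) + (0) + (24) + (0) + (0) + (0) + (0) + (81) = 89.
Reducing mod 7: 89 ≡ 5 (mod 7).
Since F(a, b, c) ≡ 5 ≠ 0 (mod 7), P does NOT lie on the curve.


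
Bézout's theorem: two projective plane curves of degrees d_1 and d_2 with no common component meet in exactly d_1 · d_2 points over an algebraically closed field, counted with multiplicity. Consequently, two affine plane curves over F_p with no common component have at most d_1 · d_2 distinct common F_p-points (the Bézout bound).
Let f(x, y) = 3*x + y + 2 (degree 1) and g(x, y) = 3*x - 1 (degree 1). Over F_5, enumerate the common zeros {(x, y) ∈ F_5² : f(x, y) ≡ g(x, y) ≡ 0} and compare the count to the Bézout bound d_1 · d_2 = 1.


Common zeros: {(2, 2)}; count = 1; Bézout bound = 1.

deg(f) = 1, deg(g) = 1, so Bézout bound = 1.
Scan x ∈ F_5. For each x, list the y ∈ F_5 with f(x, y) ≡ 0 and those with g(x, y) ≡ 0 (mod 5); the common zeros in that column are the intersection.
  x = 0: f ≡ 0 at y ∈ {3}; g ≡ 0 at y ∈ ∅; common: ∅.
  x = 1: f ≡ 0 at y ∈ {0}; g ≡ 0 at y ∈ ∅; common: ∅.
  x = 2: f ≡ 0 at y ∈ {2}; g ≡ 0 at y ∈ {0, 1, 2, 3, 4}; common: {2}.
  x = 3: f ≡ 0 at y ∈ {4}; g ≡ 0 at y ∈ ∅; common: ∅.
  x = 4: f ≡ 0 at y ∈ {1}; g ≡ 0 at y ∈ ∅; common: ∅.
Collecting: common zeros = {(2, 2)}, so the count is 1.
Comparison with the Bézout bound: 1 ≤ 1 = deg(f)·deg(g), as expected for curves with no common component (the bound is attained).


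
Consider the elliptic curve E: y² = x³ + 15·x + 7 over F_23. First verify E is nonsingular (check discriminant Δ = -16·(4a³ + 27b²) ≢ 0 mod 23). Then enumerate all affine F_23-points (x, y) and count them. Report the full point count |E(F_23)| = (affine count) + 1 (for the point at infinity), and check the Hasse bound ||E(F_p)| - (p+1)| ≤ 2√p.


Affine points = {(1, 0), (4, 4), (4, 19), (5, 0), (7, 8), (7, 15), (8, 8), (8, 15), (11, 10), (11, 13), (12, 11), (12, 12), (17, 0), (20, 2), (20, 21)}; affine count = 15; |E(F_23)| = 16.

Discriminant check: Δ ∝ 4a³ + 27b² = 4·15³ + 27·7² = 4·3375 + 27·49 ≡ 11 (mod 23). Nonzero ⇒ E is nonsingular.
For each x ∈ F_23, compute rhs = x³ + 15·x + 7 mod 23, then count y ∈ F_23 with y² ≡ rhs.
  x = 0: rhs = 7, matching y values: none (0 points).
  x = 1: rhs = 0, matching y values: 0 (1 points).
  x = 2: rhs = 22, matching y values: none (0 points).
  x = 3: rhs = 10, matching y values: none (0 points).
  x = 4: rhs = 16, matching y values: 4, 19 (2 points).
  x = 5: rhs = 0, matching y values: 0 (1 points).
  x = 6: rhs = 14, matching y values: none (0 points).
  x = 7: rhs = 18, matching y values: 8, 15 (2 points).
  x = 8: rhs = 18, matching y values: 8, 15 (2 points).
  x = 9: rhs = 20, matching y values: none (0 points).
  x = 10: rhs = 7, matching y values: none (0 points).
  x = 11: rhs = 8, matching y values: 10, 13 (2 points).
  x = 12: rhs = 6, matching y values: 11, 12 (2 points).
  x = 13: rhs = 7, matching y values: none (0 points).
  x = 14: rhs = 17, matching y values: none (0 points).
  x = 15: rhs = 19, matching y values: none (0 points).
  x = 16: rhs = 19, matching y values: none (0 points).
  x = 17: rhs = 0, matching y values: 0 (1 points).
  x = 18: rhs = 14, matching y values: none (0 points).
  x = 19: rhs = 21, matching y values: none (0 points).
  x = 20: rhs = 4, matching y values: 2, 21 (2 points).
  x = 21: rhs = 15, matching y values: none (0 points).
  x = 22: rhs = 14, matching y values: none (0 points).
Total affine count: 15.
Full point count |E(F_23)| = 15 + 1 = 16.
Hasse bound: |16 − (23+1)| = |-8| = 8 ≤ 2√23 ≈ 9.5917 ✓.


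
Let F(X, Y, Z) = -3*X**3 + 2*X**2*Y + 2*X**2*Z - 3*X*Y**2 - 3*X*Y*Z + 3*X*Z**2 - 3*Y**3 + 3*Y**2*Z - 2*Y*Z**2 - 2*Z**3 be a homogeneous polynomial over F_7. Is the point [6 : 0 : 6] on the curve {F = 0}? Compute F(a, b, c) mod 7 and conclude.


F(6,0,6) ≡ 0 (mod 7); P is on the curve.

Evaluate F(6, 0, 6) term-by-term (mod 7).
  -3*X**3 ↦ -3·216·1·1 = -648
  2*X**2*Y ↦ 2·36·0·1 = 0
  2*X**2*Z ↦ 2·36·1·6 = 432
  -3*X*Y**2 ↦ -3·6·0·1 = 0
  -3*X*Y*Z ↦ -3·6·0·6 = 0
  3*X*Z**2 ↦ 3·6·1·36 = 648
  -3*Y**3 ↦ -3·1·0·1 = 0
  3*Y**2*Z ↦ 3·1·0·6 = 0
  -2*Y*Z**2 ↦ -2·1·0·36 = 0
  -2*Z**3 ↦ -2·1·1·216 = -432
Sum: F(6, 0, 6) = (-648) + (0) + (432) + (0) + (0) + (648) + (0) + (0) + (0) + (-432) = 0.
Reducing mod 7: 0 ≡ 0 (mod 7).
Since F(a, b, c) ≡ 0 (mod 7), P lies on the curve.


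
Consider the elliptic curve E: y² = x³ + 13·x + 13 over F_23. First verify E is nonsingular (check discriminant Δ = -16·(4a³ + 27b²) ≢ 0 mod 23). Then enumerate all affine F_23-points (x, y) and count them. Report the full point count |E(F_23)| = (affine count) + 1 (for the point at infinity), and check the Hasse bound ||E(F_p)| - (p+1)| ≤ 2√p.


Affine points = {(0, 6), (0, 17), (1, 2), (1, 21), (2, 1), (2, 22), (6, 10), (6, 13), (8, 10), (8, 13), (9, 10), (9, 13), (10, 4), (10, 19), (14, 8), (14, 15), (15, 8), (15, 15), (16, 4), (16, 19), (17, 8), (17, 15), (19, 9), (19, 14), (20, 4), (20, 19), (21, 5), (21, 18)}; affine count = 28; |E(F_23)| = 29.

Discriminant check: Δ ∝ 4a³ + 27b² = 4·13³ + 27·13² = 4·2197 + 27·169 ≡ 11 (mod 23). Nonzero ⇒ E is nonsingular.
For each x ∈ F_23, compute rhs = x³ + 13·x + 13 mod 23, then count y ∈ F_23 with y² ≡ rhs.
  x = 0: rhs = 13, matching y values: 6, 17 (2 points).
  x = 1: rhs = 4, matching y values: 2, 21 (2 points).
  x = 2: rhs = 1, matching y values: 1, 22 (2 points).
  x = 3: rhs = 10, matching y values: none (0 points).
  x = 4: rhs = 14, matching y values: none (0 points).
  x = 5: rhs = 19, matching y values: none (0 points).
  x = 6: rhs = 8, matching y values: 10, 13 (2 points).
  x = 7: rhs = 10, matching y values: none (0 points).
  x = 8: rhs = 8, matching y values: 10, 13 (2 points).
  x = 9: rhs = 8, matching y values: 10, 13 (2 points).
  x = 10: rhs = 16, matching y values: 4, 19 (2 points).
  x = 11: rhs = 15, matching y values: none (0 points).
  x = 12: rhs = 11, matching y values: none (0 points).
  x = 13: rhs = 10, matching y values: none (0 points).
  x = 14: rhs = 18, matching y values: 8, 15 (2 points).
  x = 15: rhs = 18, matching y values: 8, 15 (2 points).
  x = 16: rhs = 16, matching y values: 4, 19 (2 points).
  x = 17: rhs = 18, matching y values: 8, 15 (2 points).
  x = 18: rhs = 7, matching y values: none (0 points).
  x = 19: rhs = 12, matching y values: 9, 14 (2 points).
  x = 20: rhs = 16, matching y values: 4, 19 (2 points).
  x = 21: rhs = 2, matching y values: 5, 18 (2 points).
  x = 22: rhs = 22, matching y values: none (0 points).
Total affine count: 28.
Full point count |E(F_23)| = 28 + 1 = 29.
Hasse bound: |29 − (23+1)| = |5| = 5 ≤ 2√23 ≈ 9.5917 ✓.


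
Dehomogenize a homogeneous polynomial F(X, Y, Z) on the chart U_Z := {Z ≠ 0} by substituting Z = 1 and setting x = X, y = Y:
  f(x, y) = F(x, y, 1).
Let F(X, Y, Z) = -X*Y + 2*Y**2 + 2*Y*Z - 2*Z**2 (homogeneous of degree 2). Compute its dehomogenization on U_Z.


f(x, y) = -x*y + 2*y**2 + 2*y - 2

On U_Z we set Z = 1. Each monomial c·X^i·Y^j·Z^k in F becomes c·x^i·y^j·1^k = c·x^i·y^j.
Substituting Z = 1: F(X, Y, 1) = -x*y + 2*y**2 + 2*y - 2.
Note: deg(f) ≤ deg(F) = 2; strict inequality happens when F is divisible by Z (lost terms).


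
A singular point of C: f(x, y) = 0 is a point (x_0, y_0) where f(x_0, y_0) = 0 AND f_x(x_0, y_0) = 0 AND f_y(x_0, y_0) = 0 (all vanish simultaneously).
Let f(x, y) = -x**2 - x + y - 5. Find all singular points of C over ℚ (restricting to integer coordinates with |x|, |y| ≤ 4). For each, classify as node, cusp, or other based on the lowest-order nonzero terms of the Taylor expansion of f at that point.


No singular points in the scanned grid; C is smooth there.

Compute partial derivatives:
  f_x = -2*x - 1.
  f_y = 1.
f_y = 1 is a nonzero constant, so f_y never vanishes: no point (x, y) can satisfy f = f_x = f_y = 0. In particular no (x, y) ∈ {−4, ..., 4}² is singular; the curve is smooth.


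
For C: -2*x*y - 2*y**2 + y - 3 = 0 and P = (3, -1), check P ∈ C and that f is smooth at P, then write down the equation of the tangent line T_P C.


Tangent line at P: 2*x - y - 7 = 0.

Step 1: f(3, -1) = 0, so P lies on C.
Step 2: partial derivatives
  f_x(x, y) = -2*y, f_y(x, y) = -2*x - 4*y + 1.
  f_x(P) = 2, f_y(P) = -1 (gradient nonzero, so P is smooth).
Step 3: tangent line at P: 2·(x − 3) + -1·(y − -1) = 0.
Expanding: 2*x - y - 7 = 0.


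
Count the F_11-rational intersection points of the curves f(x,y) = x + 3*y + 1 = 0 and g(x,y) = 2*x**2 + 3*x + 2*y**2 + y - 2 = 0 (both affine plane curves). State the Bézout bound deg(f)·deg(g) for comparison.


Common zeros: {(6, 5), (8, 8)}; count = 2; Bézout bound = 2.

deg(f) = 1, deg(g) = 2, so Bézout bound = 2.
Scan x ∈ F_11. For each x, list the y ∈ F_11 with f(x, y) ≡ 0 and those with g(x, y) ≡ 0 (mod 11); the common zeros in that column are the intersection.
  x = 0: f ≡ 0 at y ∈ {7}; g ≡ 0 at y ∈ ∅; common: ∅.
  x = 1: f ≡ 0 at y ∈ {3}; g ≡ 0 at y ∈ ∅; common: ∅.
  x = 2: f ≡ 0 at y ∈ {10}; g ≡ 0 at y ∈ {2, 3}; common: ∅.
  x = 3: f ≡ 0 at y ∈ {6}; g ≡ 0 at y ∈ ∅; common: ∅.
  x = 4: f ≡ 0 at y ∈ {2}; g ≡ 0 at y ∈ ∅; common: ∅.
  x = 5: f ≡ 0 at y ∈ {9}; g ≡ 0 at y ∈ {1, 4}; common: ∅.
  x = 6: f ≡ 0 at y ∈ {5}; g ≡ 0 at y ∈ {0, 5}; common: {5}.
  x = 7: f ≡ 0 at y ∈ {1}; g ≡ 0 at y ∈ {8}; common: ∅.
  x = 8: f ≡ 0 at y ∈ {8}; g ≡ 0 at y ∈ {8}; common: {8}.
  x = 9: f ≡ 0 at y ∈ {4}; g ≡ 0 at y ∈ {0, 5}; common: ∅.
  x = 10: f ≡ 0 at y ∈ {0}; g ≡ 0 at y ∈ {1, 4}; common: ∅.
Collecting: common zeros = {(6, 5), (8, 8)}, so the count is 2.
Comparison with the Bézout bound: 2 ≤ 2 = deg(f)·deg(g), as expected for curves with no common component (the bound is attained).


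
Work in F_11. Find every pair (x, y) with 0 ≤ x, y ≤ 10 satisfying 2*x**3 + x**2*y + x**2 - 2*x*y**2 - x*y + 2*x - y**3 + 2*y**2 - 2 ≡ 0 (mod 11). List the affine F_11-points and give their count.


Affine F_11-points: {(0, 3), (0, 5), (1, 9), (2, 0), (2, 4), (2, 5), (3, 2), (3, 3), (4, 9), (6, 3), (6, 4), (6, 5), (7, 7), (10, 1)}; count = 14.

For each of the 121 pairs (x, y) ∈ F_11², evaluate f(x, y) mod 11. Record the zeros.
  x = 0: [0↦9, 1↦10, 2↦9, 3↦0, 4↦10, 5↦0, 6↦8, 7↦6, 8↦10, 9↦3, 10↦1]  zeros at y ∈ {3, 5}
  x = 1: [0↦3, 1↦2, 2↦6, 3↦9, 4↦5, 5↦10, 6↦7, 7↦1, 8↦8, 9↦0, 10↦4]  zeros at y ∈ {9}
  x = 2: [0↦0, 1↦10, 2↦10, 3↦5, 4↦0, 5↦0, 6↦10, 7↦2, 8↦3, 9↦7, 10↦8]  zeros at y ∈ {0, 4, 5}
  x = 3: [0↦1, 1↦2, 2↦0, 3↦0, 4↦7, 5↦4, 6↦7, 7↦10, 8↦7, 9↦3, 10↦3]  zeros at y ∈ {2, 3}
  x = 4: [0↦7, 1↦1, 2↦10, 3↦6, 4↦5, 5↦1, 6↦10, 7↦4, 8↦10, 9↦0, 10↦1]  zeros at y ∈ {9}
  x = 5: [0↦8, 1↦8, 2↦8, 3↦2, 4↦6, 5↦3, 6↦9, 7↦7, 8↦2, 9↦10, 10↦3]  zeros at y ∈ ∅
  x = 6: [0↦5, 1↦2, 2↦6, 3↦0, 4↦0, 5↦0, 6↦5, 7↦9, 8↦6, 9↦1, 10↦10]  zeros at y ∈ {3, 4, 5}
  x = 7: [0↦10, 1↦6, 2↦5, 3↦1, 4↦10, 5↦4, 6↦10, 7↦0, 8↦1, 9↦7, 10↦1]  zeros at y ∈ {7}
  x = 8: [0↦2, 1↦10, 2↦6, 3↦6, 4↦4, 5↦5, 6↦3, 7↦3, 8↦10, 9↦7, 10↦10]  zeros at y ∈ ∅
  x = 9: [0↦4, 1↦4, 2↦10, 3↦5, 4↦5, 5↦4, 6↦7, 7↦8, 8↦1, 9↦2, 10↦5]  zeros at y ∈ ∅
  x = 10: [0↦6, 1↦0, 2↦7, 3↦10, 4↦3, 5↦2, 6↦1, 7↦5, 8↦8, 9↦4, 10↦9]  zeros at y ∈ {1}
Collecting zeros: affine points = {(0, 3), (0, 5), (1, 9), (2, 0), (2, 4), (2, 5), (3, 2), (3, 3), (4, 9), (6, 3), (6, 4), (6, 5), (7, 7), (10, 1)}.
Total count |C(F_11)_aff| = 14.


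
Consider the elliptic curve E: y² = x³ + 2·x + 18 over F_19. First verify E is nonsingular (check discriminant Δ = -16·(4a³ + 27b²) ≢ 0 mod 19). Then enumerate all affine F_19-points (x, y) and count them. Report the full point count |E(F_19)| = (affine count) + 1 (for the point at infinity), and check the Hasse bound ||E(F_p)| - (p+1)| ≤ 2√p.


Affine points = {(2, 7), (2, 12), (5, 1), (5, 18), (9, 9), (9, 10), (14, 4), (14, 15), (16, 2), (16, 17), (17, 5), (17, 14)}; affine count = 12; |E(F_19)| = 13.

Discriminant check: Δ ∝ 4a³ + 27b² = 4·2³ + 27·18² = 4·8 + 27·324 ≡ 2 (mod 19). Nonzero ⇒ E is nonsingular.
For each x ∈ F_19, compute rhs = x³ + 2·x + 18 mod 19, then count y ∈ F_19 with y² ≡ rhs.
  x = 0: rhs = 18, matching y values: none (0 points).
  x = 1: rhs = 2, matching y values: none (0 points).
  x = 2: rhs = 11, matching y values: 7, 12 (2 points).
  x = 3: rhs = 13, matching y values: none (0 points).
  x = 4: rhs = 14, matching y values: none (0 points).
  x = 5: rhs = 1, matching y values: 1, 18 (2 points).
  x = 6: rhs = 18, matching y values: none (0 points).
  x = 7: rhs = 14, matching y values: none (0 points).
  x = 8: rhs = 14, matching y values: none (0 points).
  x = 9: rhs = 5, matching y values: 9, 10 (2 points).
  x = 10: rhs = 12, matching y values: none (0 points).
  x = 11: rhs = 3, matching y values: none (0 points).
  x = 12: rhs = 3, matching y values: none (0 points).
  x = 13: rhs = 18, matching y values: none (0 points).
  x = 14: rhs = 16, matching y values: 4, 15 (2 points).
  x = 15: rhs = 3, matching y values: none (0 points).
  x = 16: rhs = 4, matching y values: 2, 17 (2 points).
  x = 17: rhs = 6, matching y values: 5, 14 (2 points).
  x = 18: rhs = 15, matching y values: none (0 points).
Total affine count: 12.
Full point count |E(F_19)| = 12 + 1 = 13.
Hasse bound: |13 − (19+1)| = |-7| = 7 ≤ 2√19 ≈ 8.7178 ✓.


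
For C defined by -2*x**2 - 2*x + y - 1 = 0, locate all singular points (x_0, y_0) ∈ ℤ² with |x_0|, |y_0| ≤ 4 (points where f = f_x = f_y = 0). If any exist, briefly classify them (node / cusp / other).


No singular points in the scanned grid; C is smooth there.

Compute partial derivatives:
  f_x = -4*x - 2.
  f_y = 1.
f_y = 1 is a nonzero constant, so f_y never vanishes: no point (x, y) can satisfy f = f_x = f_y = 0. In particular no (x, y) ∈ {−4, ..., 4}² is singular; the curve is smooth.


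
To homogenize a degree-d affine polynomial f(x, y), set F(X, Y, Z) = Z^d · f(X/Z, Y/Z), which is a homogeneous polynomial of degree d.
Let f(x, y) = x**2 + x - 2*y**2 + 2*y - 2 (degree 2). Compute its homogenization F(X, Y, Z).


F(X, Y, Z) = X**2 + X*Z - 2*Y**2 + 2*Y*Z - 2*Z**2

deg(f) = 2.
Substitute x = X/Z, y = Y/Z into f, then multiply by Z^2.
  monomial 1·x^2·y^0 ↦ 1·X^2·Y^0·Z^0.
  monomial 1·x^1·y^0 ↦ 1·X^1·Y^0·Z^1.
  monomial -2·x^0·y^2 ↦ -2·X^0·Y^2·Z^0.
  monomial 2·x^0·y^1 ↦ 2·X^0·Y^1·Z^1.
  monomial -2·x^0·y^0 ↦ -2·X^0·Y^0·Z^2.
Collecting: F(X, Y, Z) = X**2 + X*Z - 2*Y**2 + 2*Y*Z - 2*Z**2.


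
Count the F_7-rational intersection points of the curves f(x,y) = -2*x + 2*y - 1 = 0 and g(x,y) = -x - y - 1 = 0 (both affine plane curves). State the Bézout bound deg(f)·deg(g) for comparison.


Common zeros: {(1, 5)}; count = 1; Bézout bound = 1.

deg(f) = 1, deg(g) = 1, so Bézout bound = 1.
Scan x ∈ F_7. For each x, list the y ∈ F_7 with f(x, y) ≡ 0 and those with g(x, y) ≡ 0 (mod 7); the common zeros in that column are the intersection.
  x = 0: f ≡ 0 at y ∈ {4}; g ≡ 0 at y ∈ {6}; common: ∅.
  x = 1: f ≡ 0 at y ∈ {5}; g ≡ 0 at y ∈ {5}; common: {5}.
  x = 2: f ≡ 0 at y ∈ {6}; g ≡ 0 at y ∈ {4}; common: ∅.
  x = 3: f ≡ 0 at y ∈ {0}; g ≡ 0 at y ∈ {3}; common: ∅.
  x = 4: f ≡ 0 at y ∈ {1}; g ≡ 0 at y ∈ {2}; common: ∅.
  x = 5: f ≡ 0 at y ∈ {2}; g ≡ 0 at y ∈ {1}; common: ∅.
  x = 6: f ≡ 0 at y ∈ {3}; g ≡ 0 at y ∈ {0}; common: ∅.
Collecting: common zeros = {(1, 5)}, so the count is 1.
Comparison with the Bézout bound: 1 ≤ 1 = deg(f)·deg(g), as expected for curves with no common component (the bound is attained).


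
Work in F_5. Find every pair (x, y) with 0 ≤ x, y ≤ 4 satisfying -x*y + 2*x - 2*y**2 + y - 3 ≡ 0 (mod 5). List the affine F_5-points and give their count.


Affine F_5-points: {(2, 3), (2, 4), (4, 0), (4, 1)}; count = 4.

For each of the 25 pairs (x, y) ∈ F_5², evaluate f(x, y) mod 5. Record the zeros.
  x = 0: [0↦2, 1↦1, 2↦1, 3↦2, 4↦4]  zeros at y ∈ ∅
  x = 1: [0↦4, 1↦2, 2↦1, 3↦1, 4↦2]  zeros at y ∈ ∅
  x = 2: [0↦1, 1↦3, 2↦1, 3↦0, 4↦0]  zeros at y ∈ {3, 4}
  x = 3: [0↦3, 1↦4, 2↦1, 3↦4, 4↦3]  zeros at y ∈ ∅
  x = 4: [0↦0, 1↦0, 2↦1, 3↦3, 4↦1]  zeros at y ∈ {0, 1}
Collecting zeros: affine points = {(2, 3), (2, 4), (4, 0), (4, 1)}.
Total count |C(F_5)_aff| = 4.


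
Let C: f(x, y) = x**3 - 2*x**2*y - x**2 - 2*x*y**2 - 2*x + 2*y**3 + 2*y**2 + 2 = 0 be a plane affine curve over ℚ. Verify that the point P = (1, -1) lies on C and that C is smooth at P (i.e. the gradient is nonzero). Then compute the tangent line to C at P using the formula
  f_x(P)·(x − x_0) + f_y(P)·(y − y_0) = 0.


Tangent line at P: x + 4*y + 3 = 0.

Step 1: f(1, -1) = 0, so P lies on C.
Step 2: partial derivatives
  f_x(x, y) = 3*x**2 - 4*x*y - 2*x - 2*y**2 - 2, f_y(x, y) = -2*x**2 - 4*x*y + 6*y**2 + 4*y.
  f_x(P) = 1, f_y(P) = 4 (gradient nonzero, so P is smooth).
Step 3: tangent line at P: 1·(x − 1) + 4·(y − -1) = 0.
Expanding: x + 4*y + 3 = 0.


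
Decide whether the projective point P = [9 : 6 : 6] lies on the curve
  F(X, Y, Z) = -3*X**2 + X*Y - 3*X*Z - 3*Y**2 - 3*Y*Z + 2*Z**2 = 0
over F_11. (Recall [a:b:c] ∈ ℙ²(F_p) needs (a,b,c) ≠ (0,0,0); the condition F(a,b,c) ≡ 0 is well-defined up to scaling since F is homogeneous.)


F(9,6,6) ≡ 0 (mod 11); P is on the curve.

Evaluate F(9, 6, 6) term-by-term (mod 11).
  -3*X**2 ↦ -3·81·1·1 = -243
  X*Y ↦ 1·9·6·1 = 54
  -3*X*Z ↦ -3·9·1·6 = -162
  -3*Y**2 ↦ -3·1·36·1 = -108
  -3*Y*Z ↦ -3·1·6·6 = -108
  2*Z**2 ↦ 2·1·1·36 = 72
Sum: F(9, 6, 6) = (-243) + (54) + (-162) + (-108) + (-108) + (72) = -495.
Reducing mod 11: -495 ≡ 0 (mod 11).
Since F(a, b, c) ≡ 0 (mod 11), P lies on the curve.


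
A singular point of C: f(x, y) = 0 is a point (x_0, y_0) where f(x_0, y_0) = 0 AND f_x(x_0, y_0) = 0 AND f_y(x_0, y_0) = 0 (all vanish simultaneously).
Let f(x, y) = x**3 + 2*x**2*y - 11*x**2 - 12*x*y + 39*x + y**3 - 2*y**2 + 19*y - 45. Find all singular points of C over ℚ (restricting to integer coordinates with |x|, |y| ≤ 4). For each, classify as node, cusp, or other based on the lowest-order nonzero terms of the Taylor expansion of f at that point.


Singular points: {(3, 1)}; classification: cusp.

Compute partial derivatives:
  f_x = 3*x**2 + 4*x*y - 22*x - 12*y + 39.
  f_y = 2*x**2 - 12*x + 3*y**2 - 4*y + 19.
Scan x_0 ∈ {−4, ..., 4}. For each x_0, f_y(x_0, y) is a polynomial in y; find its integer roots y ∈ {−4, ..., 4}, then test f_x and f at those candidates.
  x = -4: f_y(-4, y) = 3*y**2 - 4*y + 99; no integer root y with |y| ≤ 4.
  x = -3: f_y(-3, y) = 3*y**2 - 4*y + 73; no integer root y with |y| ≤ 4.
  x = -2: f_y(-2, y) = 3*y**2 - 4*y + 51; no integer root y with |y| ≤ 4.
  x = -1: f_y(-1, y) = 3*y**2 - 4*y + 33; no integer root y with |y| ≤ 4.
  x = 0: f_y(0, y) = 3*y**2 - 4*y + 19; no integer root y with |y| ≤ 4.
  x = 1: f_y(1, y) = 3*y**2 - 4*y + 9; no integer root y with |y| ≤ 4.
  x = 2: f_y(2, y) = 3*y**2 - 4*y + 3; no integer root y with |y| ≤ 4.
  x = 3: f_y(3, y) = 3*y**2 - 4*y + 1; vanishes at y ∈ {1}. (3, 1): f_x = 0, f = 0 — SINGULAR.
  x = 4: f_y(4, y) = 3*y**2 - 4*y + 3; no integer root y with |y| ≤ 4.
Only singular point on the grid: (3, 1).
Classify: substitute x = 3 + u, y = 1 + v and expand: f = u**3 + 2*u**2*v + v**3 + v**2.
No constant or linear terms (consistent with a singular point). Quadratic part: v**2. Cubic part: u**3 + 2*u**2*v + v**3.
The quadratic part v**2 is a perfect square, so there is a single (double) tangent line v = 0, i.e. y = 1. Restricting the cubic part to that line (v = 0) leaves u**3 ≠ 0, so f is not divisible by v and the branch is v² ≈ -u**3 to lowest order — this is a cusp.
Classification: cusp.


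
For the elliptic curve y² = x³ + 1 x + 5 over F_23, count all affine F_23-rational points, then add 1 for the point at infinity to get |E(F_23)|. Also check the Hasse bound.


Affine points = {(3, 9), (3, 14), (4, 2), (4, 21), (10, 7), (10, 16), (11, 6), (11, 17), (14, 7), (14, 16), (16, 0), (17, 6), (17, 17), (18, 6), (18, 17), (19, 11), (19, 12), (21, 8), (21, 15), (22, 7), (22, 16)}; affine count = 21; |E(F_23)| = 22.

Discriminant check: Δ ∝ 4a³ + 27b² = 4·1³ + 27·5² = 4·1 + 27·25 ≡ 12 (mod 23). Nonzero ⇒ E is nonsingular.
For each x ∈ F_23, compute rhs = x³ + 1·x + 5 mod 23, then count y ∈ F_23 with y² ≡ rhs.
  x = 0: rhs = 5, matching y values: none (0 points).
  x = 1: rhs = 7, matching y values: none (0 points).
  x = 2: rhs = 15, matching y values: none (0 points).
  x = 3: rhs = 12, matching y values: 9, 14 (2 points).
  x = 4: rhs = 4, matching y values: 2, 21 (2 points).
  x = 5: rhs = 20, matching y values: none (0 points).
  x = 6: rhs = 20, matching y values: none (0 points).
  x = 7: rhs = 10, matching y values: none (0 points).
  x = 8: rhs = 19, matching y values: none (0 points).
  x = 9: rhs = 7, matching y values: none (0 points).
  x = 10: rhs = 3, matching y values: 7, 16 (2 points).
  x = 11: rhs = 13, matching y values: 6, 17 (2 points).
  x = 12: rhs = 20, matching y values: none (0 points).
  x = 13: rhs = 7, matching y values: none (0 points).
  x = 14: rhs = 3, matching y values: 7, 16 (2 points).
  x = 15: rhs = 14, matching y values: none (0 points).
  x = 16: rhs = 0, matching y values: 0 (1 points).
  x = 17: rhs = 13, matching y values: 6, 17 (2 points).
  x = 18: rhs = 13, matching y values: 6, 17 (2 points).
  x = 19: rhs = 6, matching y values: 11, 12 (2 points).
  x = 20: rhs = 21, matching y values: none (0 points).
  x = 21: rhs = 18, matching y values: 8, 15 (2 points).
  x = 22: rhs = 3, matching y values: 7, 16 (2 points).
Total affine count: 21.
Full point count |E(F_23)| = 21 + 1 = 22.
Hasse bound: |22 − (23+1)| = |-2| = 2 ≤ 2√23 ≈ 9.5917 ✓.
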